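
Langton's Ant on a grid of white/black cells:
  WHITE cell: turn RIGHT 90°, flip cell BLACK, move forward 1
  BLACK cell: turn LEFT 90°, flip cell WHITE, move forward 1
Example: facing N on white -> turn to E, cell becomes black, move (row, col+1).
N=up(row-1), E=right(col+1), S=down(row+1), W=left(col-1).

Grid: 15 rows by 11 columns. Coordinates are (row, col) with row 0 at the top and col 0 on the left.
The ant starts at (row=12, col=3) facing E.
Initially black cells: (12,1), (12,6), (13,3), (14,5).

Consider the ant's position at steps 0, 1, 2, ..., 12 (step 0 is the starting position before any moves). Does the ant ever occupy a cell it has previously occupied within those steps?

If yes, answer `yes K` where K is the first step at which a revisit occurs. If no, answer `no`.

Answer: yes 5

Derivation:
Step 1: on WHITE (12,3): turn R to S, flip to black, move to (13,3). |black|=5 — new cell
Step 2: on BLACK (13,3): turn L to E, flip to white, move to (13,4). |black|=4 — new cell
Step 3: on WHITE (13,4): turn R to S, flip to black, move to (14,4). |black|=5 — new cell
Step 4: on WHITE (14,4): turn R to W, flip to black, move to (14,3). |black|=6 — new cell
Step 5: on WHITE (14,3): turn R to N, flip to black, move to (13,3). |black|=7 — REVISIT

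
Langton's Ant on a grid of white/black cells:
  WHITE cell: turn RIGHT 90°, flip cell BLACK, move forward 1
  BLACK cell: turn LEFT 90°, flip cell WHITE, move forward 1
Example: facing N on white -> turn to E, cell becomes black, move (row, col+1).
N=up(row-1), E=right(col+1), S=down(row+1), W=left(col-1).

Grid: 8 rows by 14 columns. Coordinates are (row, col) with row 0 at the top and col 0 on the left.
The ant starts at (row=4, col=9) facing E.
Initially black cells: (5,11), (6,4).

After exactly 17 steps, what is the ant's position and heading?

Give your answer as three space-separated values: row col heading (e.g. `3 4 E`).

Answer: 3 9 N

Derivation:
Step 1: on WHITE (4,9): turn R to S, flip to black, move to (5,9). |black|=3
Step 2: on WHITE (5,9): turn R to W, flip to black, move to (5,8). |black|=4
Step 3: on WHITE (5,8): turn R to N, flip to black, move to (4,8). |black|=5
Step 4: on WHITE (4,8): turn R to E, flip to black, move to (4,9). |black|=6
Step 5: on BLACK (4,9): turn L to N, flip to white, move to (3,9). |black|=5
Step 6: on WHITE (3,9): turn R to E, flip to black, move to (3,10). |black|=6
Step 7: on WHITE (3,10): turn R to S, flip to black, move to (4,10). |black|=7
Step 8: on WHITE (4,10): turn R to W, flip to black, move to (4,9). |black|=8
Step 9: on WHITE (4,9): turn R to N, flip to black, move to (3,9). |black|=9
Step 10: on BLACK (3,9): turn L to W, flip to white, move to (3,8). |black|=8
Step 11: on WHITE (3,8): turn R to N, flip to black, move to (2,8). |black|=9
Step 12: on WHITE (2,8): turn R to E, flip to black, move to (2,9). |black|=10
Step 13: on WHITE (2,9): turn R to S, flip to black, move to (3,9). |black|=11
Step 14: on WHITE (3,9): turn R to W, flip to black, move to (3,8). |black|=12
Step 15: on BLACK (3,8): turn L to S, flip to white, move to (4,8). |black|=11
Step 16: on BLACK (4,8): turn L to E, flip to white, move to (4,9). |black|=10
Step 17: on BLACK (4,9): turn L to N, flip to white, move to (3,9). |black|=9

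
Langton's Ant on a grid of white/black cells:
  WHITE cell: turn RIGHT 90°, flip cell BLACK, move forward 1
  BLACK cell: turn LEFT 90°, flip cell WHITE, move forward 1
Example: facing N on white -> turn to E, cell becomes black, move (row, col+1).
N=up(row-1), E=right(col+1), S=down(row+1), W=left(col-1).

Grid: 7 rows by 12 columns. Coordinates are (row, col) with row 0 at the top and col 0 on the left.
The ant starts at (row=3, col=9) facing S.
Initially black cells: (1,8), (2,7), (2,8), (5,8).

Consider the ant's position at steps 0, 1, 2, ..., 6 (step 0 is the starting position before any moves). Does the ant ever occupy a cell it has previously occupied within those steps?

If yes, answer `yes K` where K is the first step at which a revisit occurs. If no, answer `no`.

Answer: no

Derivation:
Step 1: on WHITE (3,9): turn R to W, flip to black, move to (3,8). |black|=5 — new cell
Step 2: on WHITE (3,8): turn R to N, flip to black, move to (2,8). |black|=6 — new cell
Step 3: on BLACK (2,8): turn L to W, flip to white, move to (2,7). |black|=5 — new cell
Step 4: on BLACK (2,7): turn L to S, flip to white, move to (3,7). |black|=4 — new cell
Step 5: on WHITE (3,7): turn R to W, flip to black, move to (3,6). |black|=5 — new cell
Step 6: on WHITE (3,6): turn R to N, flip to black, move to (2,6). |black|=6 — new cell
No revisit within 6 steps.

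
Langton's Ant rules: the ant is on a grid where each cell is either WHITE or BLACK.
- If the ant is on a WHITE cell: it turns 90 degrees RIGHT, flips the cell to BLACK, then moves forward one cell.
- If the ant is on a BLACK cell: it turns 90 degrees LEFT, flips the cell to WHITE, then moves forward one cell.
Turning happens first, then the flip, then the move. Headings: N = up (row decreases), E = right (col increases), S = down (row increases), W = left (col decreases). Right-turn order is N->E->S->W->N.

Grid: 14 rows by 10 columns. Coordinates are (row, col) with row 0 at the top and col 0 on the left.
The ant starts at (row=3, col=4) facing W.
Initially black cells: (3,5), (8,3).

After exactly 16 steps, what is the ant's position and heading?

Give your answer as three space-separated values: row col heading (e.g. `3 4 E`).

Answer: 3 6 E

Derivation:
Step 1: on WHITE (3,4): turn R to N, flip to black, move to (2,4). |black|=3
Step 2: on WHITE (2,4): turn R to E, flip to black, move to (2,5). |black|=4
Step 3: on WHITE (2,5): turn R to S, flip to black, move to (3,5). |black|=5
Step 4: on BLACK (3,5): turn L to E, flip to white, move to (3,6). |black|=4
Step 5: on WHITE (3,6): turn R to S, flip to black, move to (4,6). |black|=5
Step 6: on WHITE (4,6): turn R to W, flip to black, move to (4,5). |black|=6
Step 7: on WHITE (4,5): turn R to N, flip to black, move to (3,5). |black|=7
Step 8: on WHITE (3,5): turn R to E, flip to black, move to (3,6). |black|=8
Step 9: on BLACK (3,6): turn L to N, flip to white, move to (2,6). |black|=7
Step 10: on WHITE (2,6): turn R to E, flip to black, move to (2,7). |black|=8
Step 11: on WHITE (2,7): turn R to S, flip to black, move to (3,7). |black|=9
Step 12: on WHITE (3,7): turn R to W, flip to black, move to (3,6). |black|=10
Step 13: on WHITE (3,6): turn R to N, flip to black, move to (2,6). |black|=11
Step 14: on BLACK (2,6): turn L to W, flip to white, move to (2,5). |black|=10
Step 15: on BLACK (2,5): turn L to S, flip to white, move to (3,5). |black|=9
Step 16: on BLACK (3,5): turn L to E, flip to white, move to (3,6). |black|=8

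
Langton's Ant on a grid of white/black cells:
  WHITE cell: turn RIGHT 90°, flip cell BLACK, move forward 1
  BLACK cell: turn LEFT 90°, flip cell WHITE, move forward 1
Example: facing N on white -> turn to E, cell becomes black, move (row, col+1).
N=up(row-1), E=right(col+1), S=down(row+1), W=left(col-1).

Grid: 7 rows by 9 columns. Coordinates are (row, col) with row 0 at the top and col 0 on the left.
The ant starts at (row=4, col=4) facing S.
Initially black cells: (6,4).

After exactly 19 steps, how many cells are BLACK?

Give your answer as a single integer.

Step 1: on WHITE (4,4): turn R to W, flip to black, move to (4,3). |black|=2
Step 2: on WHITE (4,3): turn R to N, flip to black, move to (3,3). |black|=3
Step 3: on WHITE (3,3): turn R to E, flip to black, move to (3,4). |black|=4
Step 4: on WHITE (3,4): turn R to S, flip to black, move to (4,4). |black|=5
Step 5: on BLACK (4,4): turn L to E, flip to white, move to (4,5). |black|=4
Step 6: on WHITE (4,5): turn R to S, flip to black, move to (5,5). |black|=5
Step 7: on WHITE (5,5): turn R to W, flip to black, move to (5,4). |black|=6
Step 8: on WHITE (5,4): turn R to N, flip to black, move to (4,4). |black|=7
Step 9: on WHITE (4,4): turn R to E, flip to black, move to (4,5). |black|=8
Step 10: on BLACK (4,5): turn L to N, flip to white, move to (3,5). |black|=7
Step 11: on WHITE (3,5): turn R to E, flip to black, move to (3,6). |black|=8
Step 12: on WHITE (3,6): turn R to S, flip to black, move to (4,6). |black|=9
Step 13: on WHITE (4,6): turn R to W, flip to black, move to (4,5). |black|=10
Step 14: on WHITE (4,5): turn R to N, flip to black, move to (3,5). |black|=11
Step 15: on BLACK (3,5): turn L to W, flip to white, move to (3,4). |black|=10
Step 16: on BLACK (3,4): turn L to S, flip to white, move to (4,4). |black|=9
Step 17: on BLACK (4,4): turn L to E, flip to white, move to (4,5). |black|=8
Step 18: on BLACK (4,5): turn L to N, flip to white, move to (3,5). |black|=7
Step 19: on WHITE (3,5): turn R to E, flip to black, move to (3,6). |black|=8

Answer: 8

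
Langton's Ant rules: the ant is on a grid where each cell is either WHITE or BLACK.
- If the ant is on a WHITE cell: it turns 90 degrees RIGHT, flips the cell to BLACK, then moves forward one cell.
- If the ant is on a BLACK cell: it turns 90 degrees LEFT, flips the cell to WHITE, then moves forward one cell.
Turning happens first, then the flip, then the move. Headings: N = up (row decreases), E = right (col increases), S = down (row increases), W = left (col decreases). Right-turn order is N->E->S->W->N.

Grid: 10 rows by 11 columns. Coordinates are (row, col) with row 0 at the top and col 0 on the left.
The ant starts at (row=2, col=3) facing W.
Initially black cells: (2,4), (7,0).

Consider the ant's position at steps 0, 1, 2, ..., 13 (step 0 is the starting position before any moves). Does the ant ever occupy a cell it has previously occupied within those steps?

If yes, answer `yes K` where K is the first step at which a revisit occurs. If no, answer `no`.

Answer: yes 7

Derivation:
Step 1: on WHITE (2,3): turn R to N, flip to black, move to (1,3). |black|=3 — new cell
Step 2: on WHITE (1,3): turn R to E, flip to black, move to (1,4). |black|=4 — new cell
Step 3: on WHITE (1,4): turn R to S, flip to black, move to (2,4). |black|=5 — new cell
Step 4: on BLACK (2,4): turn L to E, flip to white, move to (2,5). |black|=4 — new cell
Step 5: on WHITE (2,5): turn R to S, flip to black, move to (3,5). |black|=5 — new cell
Step 6: on WHITE (3,5): turn R to W, flip to black, move to (3,4). |black|=6 — new cell
Step 7: on WHITE (3,4): turn R to N, flip to black, move to (2,4). |black|=7 — REVISIT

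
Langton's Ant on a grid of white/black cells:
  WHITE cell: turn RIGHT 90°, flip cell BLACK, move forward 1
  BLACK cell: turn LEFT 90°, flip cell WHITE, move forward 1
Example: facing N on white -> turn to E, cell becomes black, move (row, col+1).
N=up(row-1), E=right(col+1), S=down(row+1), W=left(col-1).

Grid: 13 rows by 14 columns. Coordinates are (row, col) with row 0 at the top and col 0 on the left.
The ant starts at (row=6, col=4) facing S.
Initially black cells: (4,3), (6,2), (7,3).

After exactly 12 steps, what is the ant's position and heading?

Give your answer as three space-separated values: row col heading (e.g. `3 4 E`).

Answer: 6 6 S

Derivation:
Step 1: on WHITE (6,4): turn R to W, flip to black, move to (6,3). |black|=4
Step 2: on WHITE (6,3): turn R to N, flip to black, move to (5,3). |black|=5
Step 3: on WHITE (5,3): turn R to E, flip to black, move to (5,4). |black|=6
Step 4: on WHITE (5,4): turn R to S, flip to black, move to (6,4). |black|=7
Step 5: on BLACK (6,4): turn L to E, flip to white, move to (6,5). |black|=6
Step 6: on WHITE (6,5): turn R to S, flip to black, move to (7,5). |black|=7
Step 7: on WHITE (7,5): turn R to W, flip to black, move to (7,4). |black|=8
Step 8: on WHITE (7,4): turn R to N, flip to black, move to (6,4). |black|=9
Step 9: on WHITE (6,4): turn R to E, flip to black, move to (6,5). |black|=10
Step 10: on BLACK (6,5): turn L to N, flip to white, move to (5,5). |black|=9
Step 11: on WHITE (5,5): turn R to E, flip to black, move to (5,6). |black|=10
Step 12: on WHITE (5,6): turn R to S, flip to black, move to (6,6). |black|=11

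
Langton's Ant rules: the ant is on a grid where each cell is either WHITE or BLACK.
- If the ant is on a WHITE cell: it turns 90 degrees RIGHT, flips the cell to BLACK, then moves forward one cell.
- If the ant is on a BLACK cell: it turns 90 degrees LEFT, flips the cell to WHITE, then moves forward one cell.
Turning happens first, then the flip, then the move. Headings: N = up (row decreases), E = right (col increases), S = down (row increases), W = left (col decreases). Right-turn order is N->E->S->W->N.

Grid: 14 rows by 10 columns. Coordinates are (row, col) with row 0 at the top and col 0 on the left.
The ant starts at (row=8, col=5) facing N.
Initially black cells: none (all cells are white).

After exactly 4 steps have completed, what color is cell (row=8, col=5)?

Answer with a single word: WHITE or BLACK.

Step 1: on WHITE (8,5): turn R to E, flip to black, move to (8,6). |black|=1
Step 2: on WHITE (8,6): turn R to S, flip to black, move to (9,6). |black|=2
Step 3: on WHITE (9,6): turn R to W, flip to black, move to (9,5). |black|=3
Step 4: on WHITE (9,5): turn R to N, flip to black, move to (8,5). |black|=4

Answer: BLACK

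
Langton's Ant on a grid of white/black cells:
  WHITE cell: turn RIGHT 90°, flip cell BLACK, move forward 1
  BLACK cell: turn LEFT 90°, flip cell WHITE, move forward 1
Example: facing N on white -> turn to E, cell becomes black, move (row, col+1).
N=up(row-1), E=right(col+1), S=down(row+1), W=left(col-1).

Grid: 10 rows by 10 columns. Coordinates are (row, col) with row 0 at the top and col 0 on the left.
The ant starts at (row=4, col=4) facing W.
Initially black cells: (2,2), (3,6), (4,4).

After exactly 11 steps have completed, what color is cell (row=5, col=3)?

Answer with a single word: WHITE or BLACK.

Answer: BLACK

Derivation:
Step 1: on BLACK (4,4): turn L to S, flip to white, move to (5,4). |black|=2
Step 2: on WHITE (5,4): turn R to W, flip to black, move to (5,3). |black|=3
Step 3: on WHITE (5,3): turn R to N, flip to black, move to (4,3). |black|=4
Step 4: on WHITE (4,3): turn R to E, flip to black, move to (4,4). |black|=5
Step 5: on WHITE (4,4): turn R to S, flip to black, move to (5,4). |black|=6
Step 6: on BLACK (5,4): turn L to E, flip to white, move to (5,5). |black|=5
Step 7: on WHITE (5,5): turn R to S, flip to black, move to (6,5). |black|=6
Step 8: on WHITE (6,5): turn R to W, flip to black, move to (6,4). |black|=7
Step 9: on WHITE (6,4): turn R to N, flip to black, move to (5,4). |black|=8
Step 10: on WHITE (5,4): turn R to E, flip to black, move to (5,5). |black|=9
Step 11: on BLACK (5,5): turn L to N, flip to white, move to (4,5). |black|=8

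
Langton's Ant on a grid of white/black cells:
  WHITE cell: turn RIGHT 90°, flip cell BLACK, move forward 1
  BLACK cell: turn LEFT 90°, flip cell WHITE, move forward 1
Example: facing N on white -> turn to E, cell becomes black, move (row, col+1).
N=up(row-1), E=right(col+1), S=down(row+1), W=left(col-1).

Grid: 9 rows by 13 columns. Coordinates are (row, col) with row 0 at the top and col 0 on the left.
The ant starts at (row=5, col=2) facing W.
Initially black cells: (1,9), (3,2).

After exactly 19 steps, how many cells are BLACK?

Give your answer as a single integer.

Answer: 9

Derivation:
Step 1: on WHITE (5,2): turn R to N, flip to black, move to (4,2). |black|=3
Step 2: on WHITE (4,2): turn R to E, flip to black, move to (4,3). |black|=4
Step 3: on WHITE (4,3): turn R to S, flip to black, move to (5,3). |black|=5
Step 4: on WHITE (5,3): turn R to W, flip to black, move to (5,2). |black|=6
Step 5: on BLACK (5,2): turn L to S, flip to white, move to (6,2). |black|=5
Step 6: on WHITE (6,2): turn R to W, flip to black, move to (6,1). |black|=6
Step 7: on WHITE (6,1): turn R to N, flip to black, move to (5,1). |black|=7
Step 8: on WHITE (5,1): turn R to E, flip to black, move to (5,2). |black|=8
Step 9: on WHITE (5,2): turn R to S, flip to black, move to (6,2). |black|=9
Step 10: on BLACK (6,2): turn L to E, flip to white, move to (6,3). |black|=8
Step 11: on WHITE (6,3): turn R to S, flip to black, move to (7,3). |black|=9
Step 12: on WHITE (7,3): turn R to W, flip to black, move to (7,2). |black|=10
Step 13: on WHITE (7,2): turn R to N, flip to black, move to (6,2). |black|=11
Step 14: on WHITE (6,2): turn R to E, flip to black, move to (6,3). |black|=12
Step 15: on BLACK (6,3): turn L to N, flip to white, move to (5,3). |black|=11
Step 16: on BLACK (5,3): turn L to W, flip to white, move to (5,2). |black|=10
Step 17: on BLACK (5,2): turn L to S, flip to white, move to (6,2). |black|=9
Step 18: on BLACK (6,2): turn L to E, flip to white, move to (6,3). |black|=8
Step 19: on WHITE (6,3): turn R to S, flip to black, move to (7,3). |black|=9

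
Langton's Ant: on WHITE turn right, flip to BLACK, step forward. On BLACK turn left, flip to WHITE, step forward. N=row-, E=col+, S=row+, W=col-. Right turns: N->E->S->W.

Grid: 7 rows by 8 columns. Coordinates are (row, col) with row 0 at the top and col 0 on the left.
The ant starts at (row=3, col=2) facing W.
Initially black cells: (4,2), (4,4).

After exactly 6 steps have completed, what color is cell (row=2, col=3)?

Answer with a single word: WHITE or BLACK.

Answer: BLACK

Derivation:
Step 1: on WHITE (3,2): turn R to N, flip to black, move to (2,2). |black|=3
Step 2: on WHITE (2,2): turn R to E, flip to black, move to (2,3). |black|=4
Step 3: on WHITE (2,3): turn R to S, flip to black, move to (3,3). |black|=5
Step 4: on WHITE (3,3): turn R to W, flip to black, move to (3,2). |black|=6
Step 5: on BLACK (3,2): turn L to S, flip to white, move to (4,2). |black|=5
Step 6: on BLACK (4,2): turn L to E, flip to white, move to (4,3). |black|=4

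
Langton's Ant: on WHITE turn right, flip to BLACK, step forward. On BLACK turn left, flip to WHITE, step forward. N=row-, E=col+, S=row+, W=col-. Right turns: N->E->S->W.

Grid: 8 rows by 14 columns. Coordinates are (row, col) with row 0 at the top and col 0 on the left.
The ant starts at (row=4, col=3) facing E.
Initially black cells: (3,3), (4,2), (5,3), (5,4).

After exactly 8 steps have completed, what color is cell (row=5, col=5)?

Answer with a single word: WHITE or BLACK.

Step 1: on WHITE (4,3): turn R to S, flip to black, move to (5,3). |black|=5
Step 2: on BLACK (5,3): turn L to E, flip to white, move to (5,4). |black|=4
Step 3: on BLACK (5,4): turn L to N, flip to white, move to (4,4). |black|=3
Step 4: on WHITE (4,4): turn R to E, flip to black, move to (4,5). |black|=4
Step 5: on WHITE (4,5): turn R to S, flip to black, move to (5,5). |black|=5
Step 6: on WHITE (5,5): turn R to W, flip to black, move to (5,4). |black|=6
Step 7: on WHITE (5,4): turn R to N, flip to black, move to (4,4). |black|=7
Step 8: on BLACK (4,4): turn L to W, flip to white, move to (4,3). |black|=6

Answer: BLACK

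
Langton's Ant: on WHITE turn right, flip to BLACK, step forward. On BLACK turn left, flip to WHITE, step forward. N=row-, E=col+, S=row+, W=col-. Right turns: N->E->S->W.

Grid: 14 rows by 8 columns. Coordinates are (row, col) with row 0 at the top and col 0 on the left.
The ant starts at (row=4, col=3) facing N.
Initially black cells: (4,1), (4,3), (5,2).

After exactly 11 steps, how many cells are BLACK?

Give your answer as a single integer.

Step 1: on BLACK (4,3): turn L to W, flip to white, move to (4,2). |black|=2
Step 2: on WHITE (4,2): turn R to N, flip to black, move to (3,2). |black|=3
Step 3: on WHITE (3,2): turn R to E, flip to black, move to (3,3). |black|=4
Step 4: on WHITE (3,3): turn R to S, flip to black, move to (4,3). |black|=5
Step 5: on WHITE (4,3): turn R to W, flip to black, move to (4,2). |black|=6
Step 6: on BLACK (4,2): turn L to S, flip to white, move to (5,2). |black|=5
Step 7: on BLACK (5,2): turn L to E, flip to white, move to (5,3). |black|=4
Step 8: on WHITE (5,3): turn R to S, flip to black, move to (6,3). |black|=5
Step 9: on WHITE (6,3): turn R to W, flip to black, move to (6,2). |black|=6
Step 10: on WHITE (6,2): turn R to N, flip to black, move to (5,2). |black|=7
Step 11: on WHITE (5,2): turn R to E, flip to black, move to (5,3). |black|=8

Answer: 8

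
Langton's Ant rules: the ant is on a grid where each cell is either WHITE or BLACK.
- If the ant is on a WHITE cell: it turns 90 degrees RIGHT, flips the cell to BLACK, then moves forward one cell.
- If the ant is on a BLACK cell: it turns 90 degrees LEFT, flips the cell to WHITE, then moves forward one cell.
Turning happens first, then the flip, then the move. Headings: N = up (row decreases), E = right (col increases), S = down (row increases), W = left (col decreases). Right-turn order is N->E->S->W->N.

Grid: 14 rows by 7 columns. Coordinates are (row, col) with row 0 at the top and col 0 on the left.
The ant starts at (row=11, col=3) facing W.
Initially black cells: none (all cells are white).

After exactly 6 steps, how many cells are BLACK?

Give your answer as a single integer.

Answer: 4

Derivation:
Step 1: on WHITE (11,3): turn R to N, flip to black, move to (10,3). |black|=1
Step 2: on WHITE (10,3): turn R to E, flip to black, move to (10,4). |black|=2
Step 3: on WHITE (10,4): turn R to S, flip to black, move to (11,4). |black|=3
Step 4: on WHITE (11,4): turn R to W, flip to black, move to (11,3). |black|=4
Step 5: on BLACK (11,3): turn L to S, flip to white, move to (12,3). |black|=3
Step 6: on WHITE (12,3): turn R to W, flip to black, move to (12,2). |black|=4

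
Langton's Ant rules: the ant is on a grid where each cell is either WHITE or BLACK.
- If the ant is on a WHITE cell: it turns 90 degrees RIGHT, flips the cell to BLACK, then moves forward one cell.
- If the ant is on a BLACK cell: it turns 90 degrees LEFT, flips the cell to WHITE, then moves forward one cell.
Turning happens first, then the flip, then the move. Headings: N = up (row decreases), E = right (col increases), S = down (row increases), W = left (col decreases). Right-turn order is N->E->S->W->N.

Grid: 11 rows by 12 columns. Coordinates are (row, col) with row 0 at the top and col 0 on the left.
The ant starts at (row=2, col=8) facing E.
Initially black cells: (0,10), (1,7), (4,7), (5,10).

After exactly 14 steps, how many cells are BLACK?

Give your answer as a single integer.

Step 1: on WHITE (2,8): turn R to S, flip to black, move to (3,8). |black|=5
Step 2: on WHITE (3,8): turn R to W, flip to black, move to (3,7). |black|=6
Step 3: on WHITE (3,7): turn R to N, flip to black, move to (2,7). |black|=7
Step 4: on WHITE (2,7): turn R to E, flip to black, move to (2,8). |black|=8
Step 5: on BLACK (2,8): turn L to N, flip to white, move to (1,8). |black|=7
Step 6: on WHITE (1,8): turn R to E, flip to black, move to (1,9). |black|=8
Step 7: on WHITE (1,9): turn R to S, flip to black, move to (2,9). |black|=9
Step 8: on WHITE (2,9): turn R to W, flip to black, move to (2,8). |black|=10
Step 9: on WHITE (2,8): turn R to N, flip to black, move to (1,8). |black|=11
Step 10: on BLACK (1,8): turn L to W, flip to white, move to (1,7). |black|=10
Step 11: on BLACK (1,7): turn L to S, flip to white, move to (2,7). |black|=9
Step 12: on BLACK (2,7): turn L to E, flip to white, move to (2,8). |black|=8
Step 13: on BLACK (2,8): turn L to N, flip to white, move to (1,8). |black|=7
Step 14: on WHITE (1,8): turn R to E, flip to black, move to (1,9). |black|=8

Answer: 8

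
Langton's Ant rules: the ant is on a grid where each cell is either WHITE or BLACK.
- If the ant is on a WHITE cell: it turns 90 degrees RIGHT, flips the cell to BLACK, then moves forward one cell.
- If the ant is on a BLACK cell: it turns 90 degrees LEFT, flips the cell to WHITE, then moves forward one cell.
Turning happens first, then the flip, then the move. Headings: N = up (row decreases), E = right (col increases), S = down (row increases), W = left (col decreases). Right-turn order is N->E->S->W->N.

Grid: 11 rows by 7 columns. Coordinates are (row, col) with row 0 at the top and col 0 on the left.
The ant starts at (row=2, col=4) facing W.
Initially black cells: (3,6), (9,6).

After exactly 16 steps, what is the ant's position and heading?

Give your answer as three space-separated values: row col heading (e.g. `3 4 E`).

Answer: 2 4 W

Derivation:
Step 1: on WHITE (2,4): turn R to N, flip to black, move to (1,4). |black|=3
Step 2: on WHITE (1,4): turn R to E, flip to black, move to (1,5). |black|=4
Step 3: on WHITE (1,5): turn R to S, flip to black, move to (2,5). |black|=5
Step 4: on WHITE (2,5): turn R to W, flip to black, move to (2,4). |black|=6
Step 5: on BLACK (2,4): turn L to S, flip to white, move to (3,4). |black|=5
Step 6: on WHITE (3,4): turn R to W, flip to black, move to (3,3). |black|=6
Step 7: on WHITE (3,3): turn R to N, flip to black, move to (2,3). |black|=7
Step 8: on WHITE (2,3): turn R to E, flip to black, move to (2,4). |black|=8
Step 9: on WHITE (2,4): turn R to S, flip to black, move to (3,4). |black|=9
Step 10: on BLACK (3,4): turn L to E, flip to white, move to (3,5). |black|=8
Step 11: on WHITE (3,5): turn R to S, flip to black, move to (4,5). |black|=9
Step 12: on WHITE (4,5): turn R to W, flip to black, move to (4,4). |black|=10
Step 13: on WHITE (4,4): turn R to N, flip to black, move to (3,4). |black|=11
Step 14: on WHITE (3,4): turn R to E, flip to black, move to (3,5). |black|=12
Step 15: on BLACK (3,5): turn L to N, flip to white, move to (2,5). |black|=11
Step 16: on BLACK (2,5): turn L to W, flip to white, move to (2,4). |black|=10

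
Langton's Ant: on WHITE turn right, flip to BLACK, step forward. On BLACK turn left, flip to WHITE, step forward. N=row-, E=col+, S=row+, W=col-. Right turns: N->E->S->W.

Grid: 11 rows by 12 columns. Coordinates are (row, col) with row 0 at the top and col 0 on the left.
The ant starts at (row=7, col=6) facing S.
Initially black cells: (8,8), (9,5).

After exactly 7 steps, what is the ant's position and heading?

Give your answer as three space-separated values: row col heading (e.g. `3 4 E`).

Answer: 8 6 W

Derivation:
Step 1: on WHITE (7,6): turn R to W, flip to black, move to (7,5). |black|=3
Step 2: on WHITE (7,5): turn R to N, flip to black, move to (6,5). |black|=4
Step 3: on WHITE (6,5): turn R to E, flip to black, move to (6,6). |black|=5
Step 4: on WHITE (6,6): turn R to S, flip to black, move to (7,6). |black|=6
Step 5: on BLACK (7,6): turn L to E, flip to white, move to (7,7). |black|=5
Step 6: on WHITE (7,7): turn R to S, flip to black, move to (8,7). |black|=6
Step 7: on WHITE (8,7): turn R to W, flip to black, move to (8,6). |black|=7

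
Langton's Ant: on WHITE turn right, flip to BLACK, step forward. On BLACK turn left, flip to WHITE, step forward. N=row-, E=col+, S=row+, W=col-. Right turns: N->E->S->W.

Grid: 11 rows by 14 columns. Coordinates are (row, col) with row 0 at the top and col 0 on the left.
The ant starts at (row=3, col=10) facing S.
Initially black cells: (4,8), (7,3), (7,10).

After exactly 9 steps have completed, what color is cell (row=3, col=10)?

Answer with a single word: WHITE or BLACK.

Step 1: on WHITE (3,10): turn R to W, flip to black, move to (3,9). |black|=4
Step 2: on WHITE (3,9): turn R to N, flip to black, move to (2,9). |black|=5
Step 3: on WHITE (2,9): turn R to E, flip to black, move to (2,10). |black|=6
Step 4: on WHITE (2,10): turn R to S, flip to black, move to (3,10). |black|=7
Step 5: on BLACK (3,10): turn L to E, flip to white, move to (3,11). |black|=6
Step 6: on WHITE (3,11): turn R to S, flip to black, move to (4,11). |black|=7
Step 7: on WHITE (4,11): turn R to W, flip to black, move to (4,10). |black|=8
Step 8: on WHITE (4,10): turn R to N, flip to black, move to (3,10). |black|=9
Step 9: on WHITE (3,10): turn R to E, flip to black, move to (3,11). |black|=10

Answer: BLACK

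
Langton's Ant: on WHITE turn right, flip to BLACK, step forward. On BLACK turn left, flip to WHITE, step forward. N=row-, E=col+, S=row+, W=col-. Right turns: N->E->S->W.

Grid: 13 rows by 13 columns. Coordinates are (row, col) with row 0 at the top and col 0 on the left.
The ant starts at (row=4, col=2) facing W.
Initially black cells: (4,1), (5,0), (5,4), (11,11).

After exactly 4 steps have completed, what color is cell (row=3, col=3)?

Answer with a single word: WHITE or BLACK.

Step 1: on WHITE (4,2): turn R to N, flip to black, move to (3,2). |black|=5
Step 2: on WHITE (3,2): turn R to E, flip to black, move to (3,3). |black|=6
Step 3: on WHITE (3,3): turn R to S, flip to black, move to (4,3). |black|=7
Step 4: on WHITE (4,3): turn R to W, flip to black, move to (4,2). |black|=8

Answer: BLACK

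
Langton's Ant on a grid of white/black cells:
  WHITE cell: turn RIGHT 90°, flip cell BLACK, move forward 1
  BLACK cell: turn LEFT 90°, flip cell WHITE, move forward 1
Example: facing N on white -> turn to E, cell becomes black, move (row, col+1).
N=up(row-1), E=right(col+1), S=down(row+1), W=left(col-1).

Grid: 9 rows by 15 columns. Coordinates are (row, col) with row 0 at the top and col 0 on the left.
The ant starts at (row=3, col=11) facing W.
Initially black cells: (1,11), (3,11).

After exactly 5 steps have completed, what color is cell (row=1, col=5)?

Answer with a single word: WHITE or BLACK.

Step 1: on BLACK (3,11): turn L to S, flip to white, move to (4,11). |black|=1
Step 2: on WHITE (4,11): turn R to W, flip to black, move to (4,10). |black|=2
Step 3: on WHITE (4,10): turn R to N, flip to black, move to (3,10). |black|=3
Step 4: on WHITE (3,10): turn R to E, flip to black, move to (3,11). |black|=4
Step 5: on WHITE (3,11): turn R to S, flip to black, move to (4,11). |black|=5

Answer: WHITE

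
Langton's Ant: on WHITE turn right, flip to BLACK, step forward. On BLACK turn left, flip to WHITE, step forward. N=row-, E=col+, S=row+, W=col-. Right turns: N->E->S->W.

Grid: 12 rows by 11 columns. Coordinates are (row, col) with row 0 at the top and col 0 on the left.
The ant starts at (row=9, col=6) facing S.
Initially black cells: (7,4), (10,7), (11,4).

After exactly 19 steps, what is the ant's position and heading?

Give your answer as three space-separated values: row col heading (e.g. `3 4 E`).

Step 1: on WHITE (9,6): turn R to W, flip to black, move to (9,5). |black|=4
Step 2: on WHITE (9,5): turn R to N, flip to black, move to (8,5). |black|=5
Step 3: on WHITE (8,5): turn R to E, flip to black, move to (8,6). |black|=6
Step 4: on WHITE (8,6): turn R to S, flip to black, move to (9,6). |black|=7
Step 5: on BLACK (9,6): turn L to E, flip to white, move to (9,7). |black|=6
Step 6: on WHITE (9,7): turn R to S, flip to black, move to (10,7). |black|=7
Step 7: on BLACK (10,7): turn L to E, flip to white, move to (10,8). |black|=6
Step 8: on WHITE (10,8): turn R to S, flip to black, move to (11,8). |black|=7
Step 9: on WHITE (11,8): turn R to W, flip to black, move to (11,7). |black|=8
Step 10: on WHITE (11,7): turn R to N, flip to black, move to (10,7). |black|=9
Step 11: on WHITE (10,7): turn R to E, flip to black, move to (10,8). |black|=10
Step 12: on BLACK (10,8): turn L to N, flip to white, move to (9,8). |black|=9
Step 13: on WHITE (9,8): turn R to E, flip to black, move to (9,9). |black|=10
Step 14: on WHITE (9,9): turn R to S, flip to black, move to (10,9). |black|=11
Step 15: on WHITE (10,9): turn R to W, flip to black, move to (10,8). |black|=12
Step 16: on WHITE (10,8): turn R to N, flip to black, move to (9,8). |black|=13
Step 17: on BLACK (9,8): turn L to W, flip to white, move to (9,7). |black|=12
Step 18: on BLACK (9,7): turn L to S, flip to white, move to (10,7). |black|=11
Step 19: on BLACK (10,7): turn L to E, flip to white, move to (10,8). |black|=10

Answer: 10 8 E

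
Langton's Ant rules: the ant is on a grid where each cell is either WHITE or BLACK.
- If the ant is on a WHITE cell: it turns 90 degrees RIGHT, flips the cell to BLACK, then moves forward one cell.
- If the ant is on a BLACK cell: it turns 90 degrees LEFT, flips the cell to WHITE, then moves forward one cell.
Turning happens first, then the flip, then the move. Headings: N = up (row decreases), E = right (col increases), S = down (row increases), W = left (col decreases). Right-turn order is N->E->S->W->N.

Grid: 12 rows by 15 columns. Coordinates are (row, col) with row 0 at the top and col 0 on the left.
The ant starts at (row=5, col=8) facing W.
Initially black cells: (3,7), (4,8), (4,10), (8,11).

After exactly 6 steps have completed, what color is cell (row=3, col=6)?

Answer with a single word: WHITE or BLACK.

Answer: BLACK

Derivation:
Step 1: on WHITE (5,8): turn R to N, flip to black, move to (4,8). |black|=5
Step 2: on BLACK (4,8): turn L to W, flip to white, move to (4,7). |black|=4
Step 3: on WHITE (4,7): turn R to N, flip to black, move to (3,7). |black|=5
Step 4: on BLACK (3,7): turn L to W, flip to white, move to (3,6). |black|=4
Step 5: on WHITE (3,6): turn R to N, flip to black, move to (2,6). |black|=5
Step 6: on WHITE (2,6): turn R to E, flip to black, move to (2,7). |black|=6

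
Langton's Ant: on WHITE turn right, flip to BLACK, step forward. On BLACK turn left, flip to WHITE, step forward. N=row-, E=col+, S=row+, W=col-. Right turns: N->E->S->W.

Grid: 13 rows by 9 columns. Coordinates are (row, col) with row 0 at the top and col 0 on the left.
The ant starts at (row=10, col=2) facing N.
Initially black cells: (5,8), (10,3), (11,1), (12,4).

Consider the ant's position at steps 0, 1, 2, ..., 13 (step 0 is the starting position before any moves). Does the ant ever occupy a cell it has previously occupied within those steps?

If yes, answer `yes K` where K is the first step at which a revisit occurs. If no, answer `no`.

Step 1: on WHITE (10,2): turn R to E, flip to black, move to (10,3). |black|=5 — new cell
Step 2: on BLACK (10,3): turn L to N, flip to white, move to (9,3). |black|=4 — new cell
Step 3: on WHITE (9,3): turn R to E, flip to black, move to (9,4). |black|=5 — new cell
Step 4: on WHITE (9,4): turn R to S, flip to black, move to (10,4). |black|=6 — new cell
Step 5: on WHITE (10,4): turn R to W, flip to black, move to (10,3). |black|=7 — REVISIT

Answer: yes 5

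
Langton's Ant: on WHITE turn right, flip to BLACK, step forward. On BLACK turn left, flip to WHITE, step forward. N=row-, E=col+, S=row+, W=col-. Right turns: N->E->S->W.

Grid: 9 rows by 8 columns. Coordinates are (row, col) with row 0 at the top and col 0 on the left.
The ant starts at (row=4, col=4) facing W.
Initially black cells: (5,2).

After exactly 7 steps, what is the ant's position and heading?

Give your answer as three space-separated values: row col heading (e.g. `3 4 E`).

Step 1: on WHITE (4,4): turn R to N, flip to black, move to (3,4). |black|=2
Step 2: on WHITE (3,4): turn R to E, flip to black, move to (3,5). |black|=3
Step 3: on WHITE (3,5): turn R to S, flip to black, move to (4,5). |black|=4
Step 4: on WHITE (4,5): turn R to W, flip to black, move to (4,4). |black|=5
Step 5: on BLACK (4,4): turn L to S, flip to white, move to (5,4). |black|=4
Step 6: on WHITE (5,4): turn R to W, flip to black, move to (5,3). |black|=5
Step 7: on WHITE (5,3): turn R to N, flip to black, move to (4,3). |black|=6

Answer: 4 3 N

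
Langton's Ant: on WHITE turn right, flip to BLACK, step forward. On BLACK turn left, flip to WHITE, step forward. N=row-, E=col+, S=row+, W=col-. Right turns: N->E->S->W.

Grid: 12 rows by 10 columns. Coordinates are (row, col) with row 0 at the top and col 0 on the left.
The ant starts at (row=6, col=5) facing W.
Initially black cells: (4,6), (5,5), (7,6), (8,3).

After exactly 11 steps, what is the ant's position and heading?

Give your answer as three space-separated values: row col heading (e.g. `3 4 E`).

Answer: 6 4 S

Derivation:
Step 1: on WHITE (6,5): turn R to N, flip to black, move to (5,5). |black|=5
Step 2: on BLACK (5,5): turn L to W, flip to white, move to (5,4). |black|=4
Step 3: on WHITE (5,4): turn R to N, flip to black, move to (4,4). |black|=5
Step 4: on WHITE (4,4): turn R to E, flip to black, move to (4,5). |black|=6
Step 5: on WHITE (4,5): turn R to S, flip to black, move to (5,5). |black|=7
Step 6: on WHITE (5,5): turn R to W, flip to black, move to (5,4). |black|=8
Step 7: on BLACK (5,4): turn L to S, flip to white, move to (6,4). |black|=7
Step 8: on WHITE (6,4): turn R to W, flip to black, move to (6,3). |black|=8
Step 9: on WHITE (6,3): turn R to N, flip to black, move to (5,3). |black|=9
Step 10: on WHITE (5,3): turn R to E, flip to black, move to (5,4). |black|=10
Step 11: on WHITE (5,4): turn R to S, flip to black, move to (6,4). |black|=11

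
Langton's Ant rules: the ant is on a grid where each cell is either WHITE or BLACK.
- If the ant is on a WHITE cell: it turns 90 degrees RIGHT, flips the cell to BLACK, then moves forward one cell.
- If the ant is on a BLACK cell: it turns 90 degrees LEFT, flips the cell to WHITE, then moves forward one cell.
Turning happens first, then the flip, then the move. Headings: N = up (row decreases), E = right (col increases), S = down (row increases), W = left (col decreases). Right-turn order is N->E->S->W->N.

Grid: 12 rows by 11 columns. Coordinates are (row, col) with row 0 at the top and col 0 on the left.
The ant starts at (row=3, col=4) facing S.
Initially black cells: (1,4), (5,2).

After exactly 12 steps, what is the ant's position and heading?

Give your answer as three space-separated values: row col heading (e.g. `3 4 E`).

Step 1: on WHITE (3,4): turn R to W, flip to black, move to (3,3). |black|=3
Step 2: on WHITE (3,3): turn R to N, flip to black, move to (2,3). |black|=4
Step 3: on WHITE (2,3): turn R to E, flip to black, move to (2,4). |black|=5
Step 4: on WHITE (2,4): turn R to S, flip to black, move to (3,4). |black|=6
Step 5: on BLACK (3,4): turn L to E, flip to white, move to (3,5). |black|=5
Step 6: on WHITE (3,5): turn R to S, flip to black, move to (4,5). |black|=6
Step 7: on WHITE (4,5): turn R to W, flip to black, move to (4,4). |black|=7
Step 8: on WHITE (4,4): turn R to N, flip to black, move to (3,4). |black|=8
Step 9: on WHITE (3,4): turn R to E, flip to black, move to (3,5). |black|=9
Step 10: on BLACK (3,5): turn L to N, flip to white, move to (2,5). |black|=8
Step 11: on WHITE (2,5): turn R to E, flip to black, move to (2,6). |black|=9
Step 12: on WHITE (2,6): turn R to S, flip to black, move to (3,6). |black|=10

Answer: 3 6 S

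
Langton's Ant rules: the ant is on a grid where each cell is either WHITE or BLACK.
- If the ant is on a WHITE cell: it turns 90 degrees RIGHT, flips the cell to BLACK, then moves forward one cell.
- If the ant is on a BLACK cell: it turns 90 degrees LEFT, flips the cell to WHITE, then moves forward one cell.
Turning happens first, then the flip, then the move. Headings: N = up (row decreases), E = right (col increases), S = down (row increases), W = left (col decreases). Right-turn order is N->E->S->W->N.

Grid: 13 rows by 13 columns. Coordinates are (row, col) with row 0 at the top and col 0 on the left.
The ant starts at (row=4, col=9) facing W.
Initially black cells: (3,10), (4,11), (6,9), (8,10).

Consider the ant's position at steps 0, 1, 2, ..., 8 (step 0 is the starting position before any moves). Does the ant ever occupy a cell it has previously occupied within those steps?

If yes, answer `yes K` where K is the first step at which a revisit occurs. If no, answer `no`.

Step 1: on WHITE (4,9): turn R to N, flip to black, move to (3,9). |black|=5 — new cell
Step 2: on WHITE (3,9): turn R to E, flip to black, move to (3,10). |black|=6 — new cell
Step 3: on BLACK (3,10): turn L to N, flip to white, move to (2,10). |black|=5 — new cell
Step 4: on WHITE (2,10): turn R to E, flip to black, move to (2,11). |black|=6 — new cell
Step 5: on WHITE (2,11): turn R to S, flip to black, move to (3,11). |black|=7 — new cell
Step 6: on WHITE (3,11): turn R to W, flip to black, move to (3,10). |black|=8 — REVISIT

Answer: yes 6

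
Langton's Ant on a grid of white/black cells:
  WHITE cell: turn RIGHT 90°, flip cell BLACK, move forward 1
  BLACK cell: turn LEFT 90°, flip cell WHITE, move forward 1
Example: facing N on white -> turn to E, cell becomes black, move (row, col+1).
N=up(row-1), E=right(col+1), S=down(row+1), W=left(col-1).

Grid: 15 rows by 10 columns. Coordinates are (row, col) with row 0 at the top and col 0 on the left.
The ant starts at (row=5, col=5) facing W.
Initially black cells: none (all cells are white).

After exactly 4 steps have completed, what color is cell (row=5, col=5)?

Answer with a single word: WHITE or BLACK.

Step 1: on WHITE (5,5): turn R to N, flip to black, move to (4,5). |black|=1
Step 2: on WHITE (4,5): turn R to E, flip to black, move to (4,6). |black|=2
Step 3: on WHITE (4,6): turn R to S, flip to black, move to (5,6). |black|=3
Step 4: on WHITE (5,6): turn R to W, flip to black, move to (5,5). |black|=4

Answer: BLACK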